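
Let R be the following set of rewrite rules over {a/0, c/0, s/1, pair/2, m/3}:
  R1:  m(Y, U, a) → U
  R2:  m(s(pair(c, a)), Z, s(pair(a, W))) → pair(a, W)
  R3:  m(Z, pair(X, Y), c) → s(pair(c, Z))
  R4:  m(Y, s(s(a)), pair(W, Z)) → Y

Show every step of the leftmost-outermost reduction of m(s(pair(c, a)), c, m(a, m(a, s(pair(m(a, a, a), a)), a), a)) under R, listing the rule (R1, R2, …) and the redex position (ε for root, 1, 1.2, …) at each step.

1. m(s(pair(c, a)), c, m(a, m(a, s(pair(m(a, a, a), a)), a), a))  →  m(s(pair(c, a)), c, m(a, s(pair(m(a, a, a), a)), a))   [R1 at 3]
2. m(s(pair(c, a)), c, m(a, s(pair(m(a, a, a), a)), a))  →  m(s(pair(c, a)), c, s(pair(m(a, a, a), a)))   [R1 at 3]
3. m(s(pair(c, a)), c, s(pair(m(a, a, a), a)))  →  m(s(pair(c, a)), c, s(pair(a, a)))   [R1 at 3.1.1]
4. m(s(pair(c, a)), c, s(pair(a, a)))  →  pair(a, a)   [R2 at ε]

pair(a, a)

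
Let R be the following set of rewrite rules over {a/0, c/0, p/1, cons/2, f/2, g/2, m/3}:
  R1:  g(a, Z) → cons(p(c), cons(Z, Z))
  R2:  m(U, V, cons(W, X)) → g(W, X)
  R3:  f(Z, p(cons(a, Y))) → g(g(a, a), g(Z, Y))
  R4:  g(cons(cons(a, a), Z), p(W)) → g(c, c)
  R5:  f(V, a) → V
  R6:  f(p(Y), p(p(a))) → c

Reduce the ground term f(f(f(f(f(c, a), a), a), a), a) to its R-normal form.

1. f(f(f(f(f(c, a), a), a), a), a)  →  f(f(f(f(c, a), a), a), a)   [R5 at ε]
2. f(f(f(f(c, a), a), a), a)  →  f(f(f(c, a), a), a)   [R5 at ε]
3. f(f(f(c, a), a), a)  →  f(f(c, a), a)   [R5 at ε]
4. f(f(c, a), a)  →  f(c, a)   [R5 at ε]
5. f(c, a)  →  c   [R5 at ε]

c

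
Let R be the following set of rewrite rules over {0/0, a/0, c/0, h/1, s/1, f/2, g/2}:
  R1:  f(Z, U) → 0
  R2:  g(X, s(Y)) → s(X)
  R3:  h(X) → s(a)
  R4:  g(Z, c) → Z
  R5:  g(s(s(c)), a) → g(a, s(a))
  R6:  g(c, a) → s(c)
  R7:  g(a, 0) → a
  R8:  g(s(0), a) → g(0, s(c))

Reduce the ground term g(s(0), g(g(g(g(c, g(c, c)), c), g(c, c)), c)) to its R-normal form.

1. g(s(0), g(g(g(g(c, g(c, c)), c), g(c, c)), c))  →  g(s(0), g(g(g(c, g(c, c)), c), g(c, c)))   [R4 at 2]
2. g(s(0), g(g(g(c, g(c, c)), c), g(c, c)))  →  g(s(0), g(g(c, g(c, c)), g(c, c)))   [R4 at 2.1]
3. g(s(0), g(g(c, g(c, c)), g(c, c)))  →  g(s(0), g(g(c, c), g(c, c)))   [R4 at 2.1.2]
4. g(s(0), g(g(c, c), g(c, c)))  →  g(s(0), g(c, g(c, c)))   [R4 at 2.1]
5. g(s(0), g(c, g(c, c)))  →  g(s(0), g(c, c))   [R4 at 2.2]
6. g(s(0), g(c, c))  →  g(s(0), c)   [R4 at 2]
7. g(s(0), c)  →  s(0)   [R4 at ε]

s(0)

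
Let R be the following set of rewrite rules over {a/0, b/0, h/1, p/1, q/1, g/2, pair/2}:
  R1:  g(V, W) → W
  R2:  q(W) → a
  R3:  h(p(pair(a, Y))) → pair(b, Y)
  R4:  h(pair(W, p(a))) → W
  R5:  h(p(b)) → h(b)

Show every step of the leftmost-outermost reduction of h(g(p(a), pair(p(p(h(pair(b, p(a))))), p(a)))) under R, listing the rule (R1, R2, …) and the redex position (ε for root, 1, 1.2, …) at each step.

1. h(g(p(a), pair(p(p(h(pair(b, p(a))))), p(a))))  →  h(pair(p(p(h(pair(b, p(a))))), p(a)))   [R1 at 1]
2. h(pair(p(p(h(pair(b, p(a))))), p(a)))  →  p(p(h(pair(b, p(a)))))   [R4 at ε]
3. p(p(h(pair(b, p(a)))))  →  p(p(b))   [R4 at 1.1]

p(p(b))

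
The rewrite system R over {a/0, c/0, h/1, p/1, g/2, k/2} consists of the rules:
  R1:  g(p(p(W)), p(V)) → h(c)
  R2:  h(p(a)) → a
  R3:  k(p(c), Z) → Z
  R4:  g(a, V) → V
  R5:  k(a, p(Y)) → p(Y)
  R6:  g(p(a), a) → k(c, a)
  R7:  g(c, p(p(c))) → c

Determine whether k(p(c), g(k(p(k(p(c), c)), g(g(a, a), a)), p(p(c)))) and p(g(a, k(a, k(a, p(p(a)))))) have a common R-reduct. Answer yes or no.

Reduce t₁ = k(p(c), g(k(p(k(p(c), c)), g(g(a, a), a)), p(p(c)))):
1. k(p(c), g(k(p(k(p(c), c)), g(g(a, a), a)), p(p(c))))  →  g(k(p(k(p(c), c)), g(g(a, a), a)), p(p(c)))   [R3 at ε]
2. g(k(p(k(p(c), c)), g(g(a, a), a)), p(p(c)))  →  g(k(p(c), g(g(a, a), a)), p(p(c)))   [R3 at 1.1.1]
3. g(k(p(c), g(g(a, a), a)), p(p(c)))  →  g(g(g(a, a), a), p(p(c)))   [R3 at 1]
4. g(g(g(a, a), a), p(p(c)))  →  g(g(a, a), p(p(c)))   [R4 at 1.1]
5. g(g(a, a), p(p(c)))  →  g(a, p(p(c)))   [R4 at 1]
6. g(a, p(p(c)))  →  p(p(c))   [R4 at ε]

Reduce t₂ = p(g(a, k(a, k(a, p(p(a)))))):
1. p(g(a, k(a, k(a, p(p(a))))))  →  p(k(a, k(a, p(p(a)))))   [R4 at 1]
2. p(k(a, k(a, p(p(a)))))  →  p(k(a, p(p(a))))   [R5 at 1.2]
3. p(k(a, p(p(a))))  →  p(p(p(a)))   [R5 at 1]

no — NF(t₁) = p(p(c)), NF(t₂) = p(p(p(a)))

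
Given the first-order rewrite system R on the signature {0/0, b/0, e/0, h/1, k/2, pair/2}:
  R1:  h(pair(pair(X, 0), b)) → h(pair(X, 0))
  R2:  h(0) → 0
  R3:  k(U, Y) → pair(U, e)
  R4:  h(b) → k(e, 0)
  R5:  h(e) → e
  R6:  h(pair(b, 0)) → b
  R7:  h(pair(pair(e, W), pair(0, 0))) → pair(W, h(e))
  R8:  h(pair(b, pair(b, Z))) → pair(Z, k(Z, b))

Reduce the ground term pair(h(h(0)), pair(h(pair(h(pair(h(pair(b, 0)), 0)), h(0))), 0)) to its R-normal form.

1. pair(h(h(0)), pair(h(pair(h(pair(h(pair(b, 0)), 0)), h(0))), 0))  →  pair(h(0), pair(h(pair(h(pair(h(pair(b, 0)), 0)), h(0))), 0))   [R2 at 1.1]
2. pair(h(0), pair(h(pair(h(pair(h(pair(b, 0)), 0)), h(0))), 0))  →  pair(0, pair(h(pair(h(pair(h(pair(b, 0)), 0)), h(0))), 0))   [R2 at 1]
3. pair(0, pair(h(pair(h(pair(h(pair(b, 0)), 0)), h(0))), 0))  →  pair(0, pair(h(pair(h(pair(b, 0)), h(0))), 0))   [R6 at 2.1.1.1.1.1]
4. pair(0, pair(h(pair(h(pair(b, 0)), h(0))), 0))  →  pair(0, pair(h(pair(b, h(0))), 0))   [R6 at 2.1.1.1]
5. pair(0, pair(h(pair(b, h(0))), 0))  →  pair(0, pair(h(pair(b, 0)), 0))   [R2 at 2.1.1.2]
6. pair(0, pair(h(pair(b, 0)), 0))  →  pair(0, pair(b, 0))   [R6 at 2.1]

pair(0, pair(b, 0))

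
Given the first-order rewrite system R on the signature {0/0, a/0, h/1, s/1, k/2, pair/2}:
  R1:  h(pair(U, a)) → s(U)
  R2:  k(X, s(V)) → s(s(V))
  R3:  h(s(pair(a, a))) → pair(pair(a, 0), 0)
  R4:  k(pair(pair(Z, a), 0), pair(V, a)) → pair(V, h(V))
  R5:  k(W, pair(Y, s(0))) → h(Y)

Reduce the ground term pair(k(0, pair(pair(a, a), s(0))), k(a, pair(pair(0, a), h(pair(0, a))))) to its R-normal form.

1. pair(k(0, pair(pair(a, a), s(0))), k(a, pair(pair(0, a), h(pair(0, a)))))  →  pair(h(pair(a, a)), k(a, pair(pair(0, a), h(pair(0, a)))))   [R5 at 1]
2. pair(h(pair(a, a)), k(a, pair(pair(0, a), h(pair(0, a)))))  →  pair(s(a), k(a, pair(pair(0, a), h(pair(0, a)))))   [R1 at 1]
3. pair(s(a), k(a, pair(pair(0, a), h(pair(0, a)))))  →  pair(s(a), k(a, pair(pair(0, a), s(0))))   [R1 at 2.2.2]
4. pair(s(a), k(a, pair(pair(0, a), s(0))))  →  pair(s(a), h(pair(0, a)))   [R5 at 2]
5. pair(s(a), h(pair(0, a)))  →  pair(s(a), s(0))   [R1 at 2]

pair(s(a), s(0))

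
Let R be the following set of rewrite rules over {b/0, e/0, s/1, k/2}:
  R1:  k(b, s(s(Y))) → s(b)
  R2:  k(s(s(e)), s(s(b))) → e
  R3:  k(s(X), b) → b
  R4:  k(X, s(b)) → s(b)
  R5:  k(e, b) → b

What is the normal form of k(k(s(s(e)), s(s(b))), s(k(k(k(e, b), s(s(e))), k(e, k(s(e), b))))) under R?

1. k(k(s(s(e)), s(s(b))), s(k(k(k(e, b), s(s(e))), k(e, k(s(e), b)))))  →  k(e, s(k(k(k(e, b), s(s(e))), k(e, k(s(e), b)))))   [R2 at 1]
2. k(e, s(k(k(k(e, b), s(s(e))), k(e, k(s(e), b)))))  →  k(e, s(k(k(b, s(s(e))), k(e, k(s(e), b)))))   [R5 at 2.1.1.1]
3. k(e, s(k(k(b, s(s(e))), k(e, k(s(e), b)))))  →  k(e, s(k(s(b), k(e, k(s(e), b)))))   [R1 at 2.1.1]
4. k(e, s(k(s(b), k(e, k(s(e), b)))))  →  k(e, s(k(s(b), k(e, b))))   [R3 at 2.1.2.2]
5. k(e, s(k(s(b), k(e, b))))  →  k(e, s(k(s(b), b)))   [R5 at 2.1.2]
6. k(e, s(k(s(b), b)))  →  k(e, s(b))   [R3 at 2.1]
7. k(e, s(b))  →  s(b)   [R4 at ε]

s(b)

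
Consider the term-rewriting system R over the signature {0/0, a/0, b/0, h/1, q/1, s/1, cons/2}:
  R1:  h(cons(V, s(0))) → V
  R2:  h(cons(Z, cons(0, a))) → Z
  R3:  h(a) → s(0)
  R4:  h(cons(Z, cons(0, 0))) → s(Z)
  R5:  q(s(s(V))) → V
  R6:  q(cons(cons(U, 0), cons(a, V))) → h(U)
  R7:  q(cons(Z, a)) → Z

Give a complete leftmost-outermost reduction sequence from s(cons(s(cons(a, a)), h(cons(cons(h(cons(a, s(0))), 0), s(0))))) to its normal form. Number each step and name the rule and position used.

s(cons(s(cons(a, a)), cons(a, 0)))

1. s(cons(s(cons(a, a)), h(cons(cons(h(cons(a, s(0))), 0), s(0)))))  →  s(cons(s(cons(a, a)), cons(h(cons(a, s(0))), 0)))   [R1 at 1.2]
2. s(cons(s(cons(a, a)), cons(h(cons(a, s(0))), 0)))  →  s(cons(s(cons(a, a)), cons(a, 0)))   [R1 at 1.2.1]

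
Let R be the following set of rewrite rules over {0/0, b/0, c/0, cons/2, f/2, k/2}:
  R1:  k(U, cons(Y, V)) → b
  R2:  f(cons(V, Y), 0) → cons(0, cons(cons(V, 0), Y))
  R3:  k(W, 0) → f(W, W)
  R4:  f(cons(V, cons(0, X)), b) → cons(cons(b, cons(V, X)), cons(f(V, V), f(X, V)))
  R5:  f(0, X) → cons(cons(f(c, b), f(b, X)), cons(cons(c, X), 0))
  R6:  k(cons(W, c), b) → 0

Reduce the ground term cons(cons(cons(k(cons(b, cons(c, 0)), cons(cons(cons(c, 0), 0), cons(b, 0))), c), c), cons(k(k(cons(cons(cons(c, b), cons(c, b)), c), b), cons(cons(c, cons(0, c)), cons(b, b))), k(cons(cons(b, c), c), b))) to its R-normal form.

1. cons(cons(cons(k(cons(b, cons(c, 0)), cons(cons(cons(c, 0), 0), cons(b, 0))), c), c), cons(k(k(cons(cons(cons(c, b), cons(c, b)), c), b), cons(cons(c, cons(0, c)), cons(b, b))), k(cons(cons(b, c), c), b)))  →  cons(cons(cons(b, c), c), cons(k(k(cons(cons(cons(c, b), cons(c, b)), c), b), cons(cons(c, cons(0, c)), cons(b, b))), k(cons(cons(b, c), c), b)))   [R1 at 1.1.1]
2. cons(cons(cons(b, c), c), cons(k(k(cons(cons(cons(c, b), cons(c, b)), c), b), cons(cons(c, cons(0, c)), cons(b, b))), k(cons(cons(b, c), c), b)))  →  cons(cons(cons(b, c), c), cons(b, k(cons(cons(b, c), c), b)))   [R1 at 2.1]
3. cons(cons(cons(b, c), c), cons(b, k(cons(cons(b, c), c), b)))  →  cons(cons(cons(b, c), c), cons(b, 0))   [R6 at 2.2]

cons(cons(cons(b, c), c), cons(b, 0))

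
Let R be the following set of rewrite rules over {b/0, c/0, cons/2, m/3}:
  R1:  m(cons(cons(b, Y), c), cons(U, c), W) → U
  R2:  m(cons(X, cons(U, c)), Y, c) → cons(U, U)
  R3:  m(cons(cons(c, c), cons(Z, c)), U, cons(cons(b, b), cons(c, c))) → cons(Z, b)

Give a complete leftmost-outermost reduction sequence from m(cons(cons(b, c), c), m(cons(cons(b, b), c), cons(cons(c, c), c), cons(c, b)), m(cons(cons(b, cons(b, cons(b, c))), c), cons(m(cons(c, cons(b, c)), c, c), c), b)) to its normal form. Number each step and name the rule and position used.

1. m(cons(cons(b, c), c), m(cons(cons(b, b), c), cons(cons(c, c), c), cons(c, b)), m(cons(cons(b, cons(b, cons(b, c))), c), cons(m(cons(c, cons(b, c)), c, c), c), b))  →  m(cons(cons(b, c), c), cons(c, c), m(cons(cons(b, cons(b, cons(b, c))), c), cons(m(cons(c, cons(b, c)), c, c), c), b))   [R1 at 2]
2. m(cons(cons(b, c), c), cons(c, c), m(cons(cons(b, cons(b, cons(b, c))), c), cons(m(cons(c, cons(b, c)), c, c), c), b))  →  c   [R1 at ε]

c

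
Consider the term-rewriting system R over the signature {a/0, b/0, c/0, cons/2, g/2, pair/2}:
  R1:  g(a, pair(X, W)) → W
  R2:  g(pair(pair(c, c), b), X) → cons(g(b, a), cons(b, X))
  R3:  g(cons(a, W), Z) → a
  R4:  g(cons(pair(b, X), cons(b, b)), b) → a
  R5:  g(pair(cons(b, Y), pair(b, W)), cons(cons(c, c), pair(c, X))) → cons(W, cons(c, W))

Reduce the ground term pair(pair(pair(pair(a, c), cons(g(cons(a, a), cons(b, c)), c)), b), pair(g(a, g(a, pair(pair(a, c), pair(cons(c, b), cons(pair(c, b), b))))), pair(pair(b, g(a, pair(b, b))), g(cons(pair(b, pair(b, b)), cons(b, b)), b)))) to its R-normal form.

1. pair(pair(pair(pair(a, c), cons(g(cons(a, a), cons(b, c)), c)), b), pair(g(a, g(a, pair(pair(a, c), pair(cons(c, b), cons(pair(c, b), b))))), pair(pair(b, g(a, pair(b, b))), g(cons(pair(b, pair(b, b)), cons(b, b)), b))))  →  pair(pair(pair(pair(a, c), cons(a, c)), b), pair(g(a, g(a, pair(pair(a, c), pair(cons(c, b), cons(pair(c, b), b))))), pair(pair(b, g(a, pair(b, b))), g(cons(pair(b, pair(b, b)), cons(b, b)), b))))   [R3 at 1.1.2.1]
2. pair(pair(pair(pair(a, c), cons(a, c)), b), pair(g(a, g(a, pair(pair(a, c), pair(cons(c, b), cons(pair(c, b), b))))), pair(pair(b, g(a, pair(b, b))), g(cons(pair(b, pair(b, b)), cons(b, b)), b))))  →  pair(pair(pair(pair(a, c), cons(a, c)), b), pair(g(a, pair(cons(c, b), cons(pair(c, b), b))), pair(pair(b, g(a, pair(b, b))), g(cons(pair(b, pair(b, b)), cons(b, b)), b))))   [R1 at 2.1.2]
3. pair(pair(pair(pair(a, c), cons(a, c)), b), pair(g(a, pair(cons(c, b), cons(pair(c, b), b))), pair(pair(b, g(a, pair(b, b))), g(cons(pair(b, pair(b, b)), cons(b, b)), b))))  →  pair(pair(pair(pair(a, c), cons(a, c)), b), pair(cons(pair(c, b), b), pair(pair(b, g(a, pair(b, b))), g(cons(pair(b, pair(b, b)), cons(b, b)), b))))   [R1 at 2.1]
4. pair(pair(pair(pair(a, c), cons(a, c)), b), pair(cons(pair(c, b), b), pair(pair(b, g(a, pair(b, b))), g(cons(pair(b, pair(b, b)), cons(b, b)), b))))  →  pair(pair(pair(pair(a, c), cons(a, c)), b), pair(cons(pair(c, b), b), pair(pair(b, b), g(cons(pair(b, pair(b, b)), cons(b, b)), b))))   [R1 at 2.2.1.2]
5. pair(pair(pair(pair(a, c), cons(a, c)), b), pair(cons(pair(c, b), b), pair(pair(b, b), g(cons(pair(b, pair(b, b)), cons(b, b)), b))))  →  pair(pair(pair(pair(a, c), cons(a, c)), b), pair(cons(pair(c, b), b), pair(pair(b, b), a)))   [R4 at 2.2.2]

pair(pair(pair(pair(a, c), cons(a, c)), b), pair(cons(pair(c, b), b), pair(pair(b, b), a)))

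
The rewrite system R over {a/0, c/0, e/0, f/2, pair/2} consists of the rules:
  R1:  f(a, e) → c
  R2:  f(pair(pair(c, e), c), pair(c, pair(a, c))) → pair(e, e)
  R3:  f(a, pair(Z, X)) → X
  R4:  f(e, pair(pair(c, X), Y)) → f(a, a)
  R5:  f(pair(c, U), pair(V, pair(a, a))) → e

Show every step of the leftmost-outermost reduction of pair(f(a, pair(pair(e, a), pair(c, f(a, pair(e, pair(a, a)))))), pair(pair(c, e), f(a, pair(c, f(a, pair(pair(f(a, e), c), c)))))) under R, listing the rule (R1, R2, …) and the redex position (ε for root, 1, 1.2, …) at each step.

pair(pair(c, pair(a, a)), pair(pair(c, e), c))

1. pair(f(a, pair(pair(e, a), pair(c, f(a, pair(e, pair(a, a)))))), pair(pair(c, e), f(a, pair(c, f(a, pair(pair(f(a, e), c), c))))))  →  pair(pair(c, f(a, pair(e, pair(a, a)))), pair(pair(c, e), f(a, pair(c, f(a, pair(pair(f(a, e), c), c))))))   [R3 at 1]
2. pair(pair(c, f(a, pair(e, pair(a, a)))), pair(pair(c, e), f(a, pair(c, f(a, pair(pair(f(a, e), c), c))))))  →  pair(pair(c, pair(a, a)), pair(pair(c, e), f(a, pair(c, f(a, pair(pair(f(a, e), c), c))))))   [R3 at 1.2]
3. pair(pair(c, pair(a, a)), pair(pair(c, e), f(a, pair(c, f(a, pair(pair(f(a, e), c), c))))))  →  pair(pair(c, pair(a, a)), pair(pair(c, e), f(a, pair(pair(f(a, e), c), c))))   [R3 at 2.2]
4. pair(pair(c, pair(a, a)), pair(pair(c, e), f(a, pair(pair(f(a, e), c), c))))  →  pair(pair(c, pair(a, a)), pair(pair(c, e), c))   [R3 at 2.2]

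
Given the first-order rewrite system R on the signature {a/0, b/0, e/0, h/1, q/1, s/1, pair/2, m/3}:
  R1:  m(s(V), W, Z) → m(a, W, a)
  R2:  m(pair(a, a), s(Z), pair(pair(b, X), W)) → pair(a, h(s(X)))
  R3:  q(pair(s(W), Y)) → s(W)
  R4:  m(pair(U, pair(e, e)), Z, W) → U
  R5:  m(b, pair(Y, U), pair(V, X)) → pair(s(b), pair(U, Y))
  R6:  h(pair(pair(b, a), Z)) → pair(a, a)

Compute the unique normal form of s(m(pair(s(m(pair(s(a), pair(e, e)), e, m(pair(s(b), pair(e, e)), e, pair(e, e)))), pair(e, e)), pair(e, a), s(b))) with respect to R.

1. s(m(pair(s(m(pair(s(a), pair(e, e)), e, m(pair(s(b), pair(e, e)), e, pair(e, e)))), pair(e, e)), pair(e, a), s(b)))  →  s(s(m(pair(s(a), pair(e, e)), e, m(pair(s(b), pair(e, e)), e, pair(e, e)))))   [R4 at 1]
2. s(s(m(pair(s(a), pair(e, e)), e, m(pair(s(b), pair(e, e)), e, pair(e, e)))))  →  s(s(s(a)))   [R4 at 1.1]

s(s(s(a)))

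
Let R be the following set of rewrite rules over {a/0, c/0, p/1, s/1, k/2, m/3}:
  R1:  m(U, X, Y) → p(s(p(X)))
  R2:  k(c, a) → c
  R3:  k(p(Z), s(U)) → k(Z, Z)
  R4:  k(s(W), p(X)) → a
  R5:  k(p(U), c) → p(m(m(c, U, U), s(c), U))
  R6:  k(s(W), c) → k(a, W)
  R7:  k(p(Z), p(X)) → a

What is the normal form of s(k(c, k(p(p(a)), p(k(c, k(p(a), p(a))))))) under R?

s(c)

1. s(k(c, k(p(p(a)), p(k(c, k(p(a), p(a)))))))  →  s(k(c, a))   [R7 at 1.2]
2. s(k(c, a))  →  s(c)   [R2 at 1]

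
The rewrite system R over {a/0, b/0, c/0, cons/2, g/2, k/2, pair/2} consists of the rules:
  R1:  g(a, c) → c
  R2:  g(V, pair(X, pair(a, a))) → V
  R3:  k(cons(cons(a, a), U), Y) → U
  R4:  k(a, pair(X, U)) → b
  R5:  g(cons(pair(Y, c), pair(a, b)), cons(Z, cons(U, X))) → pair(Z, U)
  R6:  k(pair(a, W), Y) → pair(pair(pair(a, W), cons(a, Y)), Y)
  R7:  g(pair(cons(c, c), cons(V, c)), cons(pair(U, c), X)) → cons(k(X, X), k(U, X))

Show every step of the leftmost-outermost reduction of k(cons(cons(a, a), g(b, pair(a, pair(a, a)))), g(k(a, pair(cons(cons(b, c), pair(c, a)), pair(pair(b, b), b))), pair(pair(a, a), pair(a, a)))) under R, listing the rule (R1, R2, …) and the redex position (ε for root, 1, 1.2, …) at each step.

1. k(cons(cons(a, a), g(b, pair(a, pair(a, a)))), g(k(a, pair(cons(cons(b, c), pair(c, a)), pair(pair(b, b), b))), pair(pair(a, a), pair(a, a))))  →  g(b, pair(a, pair(a, a)))   [R3 at ε]
2. g(b, pair(a, pair(a, a)))  →  b   [R2 at ε]

b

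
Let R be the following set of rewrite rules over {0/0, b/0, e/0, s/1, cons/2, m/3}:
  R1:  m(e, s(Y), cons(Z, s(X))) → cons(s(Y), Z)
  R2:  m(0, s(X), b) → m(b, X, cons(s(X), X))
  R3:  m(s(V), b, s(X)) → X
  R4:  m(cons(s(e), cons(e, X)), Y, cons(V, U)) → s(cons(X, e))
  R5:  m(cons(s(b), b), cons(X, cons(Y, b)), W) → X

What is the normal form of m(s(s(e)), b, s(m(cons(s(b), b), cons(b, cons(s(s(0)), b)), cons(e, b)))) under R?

b

1. m(s(s(e)), b, s(m(cons(s(b), b), cons(b, cons(s(s(0)), b)), cons(e, b))))  →  m(cons(s(b), b), cons(b, cons(s(s(0)), b)), cons(e, b))   [R3 at ε]
2. m(cons(s(b), b), cons(b, cons(s(s(0)), b)), cons(e, b))  →  b   [R5 at ε]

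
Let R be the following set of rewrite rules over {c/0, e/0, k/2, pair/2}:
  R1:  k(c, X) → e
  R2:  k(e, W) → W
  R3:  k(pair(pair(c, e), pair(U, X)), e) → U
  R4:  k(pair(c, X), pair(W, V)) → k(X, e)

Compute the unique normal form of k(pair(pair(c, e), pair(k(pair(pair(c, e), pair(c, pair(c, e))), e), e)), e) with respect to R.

c

1. k(pair(pair(c, e), pair(k(pair(pair(c, e), pair(c, pair(c, e))), e), e)), e)  →  k(pair(pair(c, e), pair(c, pair(c, e))), e)   [R3 at ε]
2. k(pair(pair(c, e), pair(c, pair(c, e))), e)  →  c   [R3 at ε]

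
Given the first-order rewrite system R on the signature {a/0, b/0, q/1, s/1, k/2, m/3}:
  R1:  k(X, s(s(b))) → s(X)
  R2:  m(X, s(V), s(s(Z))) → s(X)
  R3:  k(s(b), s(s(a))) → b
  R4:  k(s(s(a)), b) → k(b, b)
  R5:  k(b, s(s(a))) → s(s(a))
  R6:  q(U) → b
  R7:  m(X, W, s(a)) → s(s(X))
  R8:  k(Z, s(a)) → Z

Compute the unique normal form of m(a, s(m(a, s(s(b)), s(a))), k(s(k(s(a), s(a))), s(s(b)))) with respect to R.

1. m(a, s(m(a, s(s(b)), s(a))), k(s(k(s(a), s(a))), s(s(b))))  →  m(a, s(s(s(a))), k(s(k(s(a), s(a))), s(s(b))))   [R7 at 2.1]
2. m(a, s(s(s(a))), k(s(k(s(a), s(a))), s(s(b))))  →  m(a, s(s(s(a))), s(s(k(s(a), s(a)))))   [R1 at 3]
3. m(a, s(s(s(a))), s(s(k(s(a), s(a)))))  →  s(a)   [R2 at ε]

s(a)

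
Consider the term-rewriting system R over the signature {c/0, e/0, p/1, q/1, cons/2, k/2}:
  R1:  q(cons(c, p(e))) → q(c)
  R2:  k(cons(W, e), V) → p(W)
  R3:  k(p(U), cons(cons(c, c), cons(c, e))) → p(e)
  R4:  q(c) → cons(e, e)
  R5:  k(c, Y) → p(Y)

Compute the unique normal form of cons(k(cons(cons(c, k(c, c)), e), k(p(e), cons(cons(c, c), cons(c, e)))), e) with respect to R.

cons(p(cons(c, p(c))), e)

1. cons(k(cons(cons(c, k(c, c)), e), k(p(e), cons(cons(c, c), cons(c, e)))), e)  →  cons(p(cons(c, k(c, c))), e)   [R2 at 1]
2. cons(p(cons(c, k(c, c))), e)  →  cons(p(cons(c, p(c))), e)   [R5 at 1.1.2]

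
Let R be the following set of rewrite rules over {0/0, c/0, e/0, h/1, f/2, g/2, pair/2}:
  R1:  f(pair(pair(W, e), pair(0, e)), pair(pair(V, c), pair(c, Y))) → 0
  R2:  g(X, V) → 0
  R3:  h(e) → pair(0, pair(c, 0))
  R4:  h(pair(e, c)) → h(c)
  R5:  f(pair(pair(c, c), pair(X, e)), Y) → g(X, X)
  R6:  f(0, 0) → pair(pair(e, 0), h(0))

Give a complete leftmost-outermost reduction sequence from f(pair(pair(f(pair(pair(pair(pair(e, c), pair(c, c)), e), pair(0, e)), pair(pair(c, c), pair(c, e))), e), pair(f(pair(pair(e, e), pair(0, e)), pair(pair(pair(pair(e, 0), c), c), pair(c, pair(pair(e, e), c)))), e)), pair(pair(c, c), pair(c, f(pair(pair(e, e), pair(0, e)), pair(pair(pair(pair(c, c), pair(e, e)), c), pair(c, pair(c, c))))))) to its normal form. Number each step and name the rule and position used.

1. f(pair(pair(f(pair(pair(pair(pair(e, c), pair(c, c)), e), pair(0, e)), pair(pair(c, c), pair(c, e))), e), pair(f(pair(pair(e, e), pair(0, e)), pair(pair(pair(pair(e, 0), c), c), pair(c, pair(pair(e, e), c)))), e)), pair(pair(c, c), pair(c, f(pair(pair(e, e), pair(0, e)), pair(pair(pair(pair(c, c), pair(e, e)), c), pair(c, pair(c, c)))))))  →  f(pair(pair(0, e), pair(f(pair(pair(e, e), pair(0, e)), pair(pair(pair(pair(e, 0), c), c), pair(c, pair(pair(e, e), c)))), e)), pair(pair(c, c), pair(c, f(pair(pair(e, e), pair(0, e)), pair(pair(pair(pair(c, c), pair(e, e)), c), pair(c, pair(c, c)))))))   [R1 at 1.1.1]
2. f(pair(pair(0, e), pair(f(pair(pair(e, e), pair(0, e)), pair(pair(pair(pair(e, 0), c), c), pair(c, pair(pair(e, e), c)))), e)), pair(pair(c, c), pair(c, f(pair(pair(e, e), pair(0, e)), pair(pair(pair(pair(c, c), pair(e, e)), c), pair(c, pair(c, c)))))))  →  f(pair(pair(0, e), pair(0, e)), pair(pair(c, c), pair(c, f(pair(pair(e, e), pair(0, e)), pair(pair(pair(pair(c, c), pair(e, e)), c), pair(c, pair(c, c)))))))   [R1 at 1.2.1]
3. f(pair(pair(0, e), pair(0, e)), pair(pair(c, c), pair(c, f(pair(pair(e, e), pair(0, e)), pair(pair(pair(pair(c, c), pair(e, e)), c), pair(c, pair(c, c)))))))  →  0   [R1 at ε]

0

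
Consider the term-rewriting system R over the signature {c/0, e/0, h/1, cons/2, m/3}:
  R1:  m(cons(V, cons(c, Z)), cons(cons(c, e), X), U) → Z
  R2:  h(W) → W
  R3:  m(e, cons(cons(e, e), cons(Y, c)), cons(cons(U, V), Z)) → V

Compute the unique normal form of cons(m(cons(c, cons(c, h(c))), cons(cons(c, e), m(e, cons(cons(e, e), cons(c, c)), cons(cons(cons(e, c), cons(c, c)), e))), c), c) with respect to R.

1. cons(m(cons(c, cons(c, h(c))), cons(cons(c, e), m(e, cons(cons(e, e), cons(c, c)), cons(cons(cons(e, c), cons(c, c)), e))), c), c)  →  cons(h(c), c)   [R1 at 1]
2. cons(h(c), c)  →  cons(c, c)   [R2 at 1]

cons(c, c)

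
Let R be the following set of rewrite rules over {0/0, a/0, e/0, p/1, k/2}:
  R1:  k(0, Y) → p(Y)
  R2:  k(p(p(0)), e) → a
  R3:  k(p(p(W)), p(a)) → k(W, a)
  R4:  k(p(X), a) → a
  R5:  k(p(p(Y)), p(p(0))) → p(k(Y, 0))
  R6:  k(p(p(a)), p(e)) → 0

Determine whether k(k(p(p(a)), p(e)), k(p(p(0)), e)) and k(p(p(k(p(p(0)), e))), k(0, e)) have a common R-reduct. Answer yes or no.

Reduce t₁ = k(k(p(p(a)), p(e)), k(p(p(0)), e)):
1. k(k(p(p(a)), p(e)), k(p(p(0)), e))  →  k(0, k(p(p(0)), e))   [R6 at 1]
2. k(0, k(p(p(0)), e))  →  p(k(p(p(0)), e))   [R1 at ε]
3. p(k(p(p(0)), e))  →  p(a)   [R2 at 1]

Reduce t₂ = k(p(p(k(p(p(0)), e))), k(0, e)):
1. k(p(p(k(p(p(0)), e))), k(0, e))  →  k(p(p(a)), k(0, e))   [R2 at 1.1.1]
2. k(p(p(a)), k(0, e))  →  k(p(p(a)), p(e))   [R1 at 2]
3. k(p(p(a)), p(e))  →  0   [R6 at ε]

no — NF(t₁) = p(a), NF(t₂) = 0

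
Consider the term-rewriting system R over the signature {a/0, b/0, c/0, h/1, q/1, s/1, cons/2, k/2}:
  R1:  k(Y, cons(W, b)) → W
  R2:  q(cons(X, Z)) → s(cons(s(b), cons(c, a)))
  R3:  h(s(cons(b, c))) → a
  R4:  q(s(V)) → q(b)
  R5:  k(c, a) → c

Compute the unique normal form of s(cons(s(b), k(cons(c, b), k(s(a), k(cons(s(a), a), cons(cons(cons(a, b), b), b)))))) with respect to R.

1. s(cons(s(b), k(cons(c, b), k(s(a), k(cons(s(a), a), cons(cons(cons(a, b), b), b))))))  →  s(cons(s(b), k(cons(c, b), k(s(a), cons(cons(a, b), b)))))   [R1 at 1.2.2.2]
2. s(cons(s(b), k(cons(c, b), k(s(a), cons(cons(a, b), b)))))  →  s(cons(s(b), k(cons(c, b), cons(a, b))))   [R1 at 1.2.2]
3. s(cons(s(b), k(cons(c, b), cons(a, b))))  →  s(cons(s(b), a))   [R1 at 1.2]

s(cons(s(b), a))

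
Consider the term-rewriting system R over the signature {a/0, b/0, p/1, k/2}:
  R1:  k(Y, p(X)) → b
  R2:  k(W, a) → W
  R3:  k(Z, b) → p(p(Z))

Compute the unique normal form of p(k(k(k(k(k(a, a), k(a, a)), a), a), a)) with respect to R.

p(a)

1. p(k(k(k(k(k(a, a), k(a, a)), a), a), a))  →  p(k(k(k(k(a, a), k(a, a)), a), a))   [R2 at 1]
2. p(k(k(k(k(a, a), k(a, a)), a), a))  →  p(k(k(k(a, a), k(a, a)), a))   [R2 at 1]
3. p(k(k(k(a, a), k(a, a)), a))  →  p(k(k(a, a), k(a, a)))   [R2 at 1]
4. p(k(k(a, a), k(a, a)))  →  p(k(a, k(a, a)))   [R2 at 1.1]
5. p(k(a, k(a, a)))  →  p(k(a, a))   [R2 at 1.2]
6. p(k(a, a))  →  p(a)   [R2 at 1]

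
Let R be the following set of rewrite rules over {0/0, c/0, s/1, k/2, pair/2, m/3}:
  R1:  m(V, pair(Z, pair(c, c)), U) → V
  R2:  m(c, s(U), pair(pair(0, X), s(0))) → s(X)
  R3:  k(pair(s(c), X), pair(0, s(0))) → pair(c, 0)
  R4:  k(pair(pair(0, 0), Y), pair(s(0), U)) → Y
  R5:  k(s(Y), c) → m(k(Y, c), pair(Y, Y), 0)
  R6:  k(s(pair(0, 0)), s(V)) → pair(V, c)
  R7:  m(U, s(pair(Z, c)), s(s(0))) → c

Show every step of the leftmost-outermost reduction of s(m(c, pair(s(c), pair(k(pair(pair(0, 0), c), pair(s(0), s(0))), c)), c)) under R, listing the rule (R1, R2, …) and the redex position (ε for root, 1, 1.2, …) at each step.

s(c)

1. s(m(c, pair(s(c), pair(k(pair(pair(0, 0), c), pair(s(0), s(0))), c)), c))  →  s(m(c, pair(s(c), pair(c, c)), c))   [R4 at 1.2.2.1]
2. s(m(c, pair(s(c), pair(c, c)), c))  →  s(c)   [R1 at 1]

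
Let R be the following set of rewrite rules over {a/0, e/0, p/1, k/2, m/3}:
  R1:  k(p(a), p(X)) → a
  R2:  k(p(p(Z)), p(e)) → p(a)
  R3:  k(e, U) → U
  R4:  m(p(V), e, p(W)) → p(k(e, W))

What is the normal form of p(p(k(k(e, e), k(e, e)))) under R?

p(p(e))

1. p(p(k(k(e, e), k(e, e))))  →  p(p(k(e, k(e, e))))   [R3 at 1.1.1]
2. p(p(k(e, k(e, e))))  →  p(p(k(e, e)))   [R3 at 1.1]
3. p(p(k(e, e)))  →  p(p(e))   [R3 at 1.1]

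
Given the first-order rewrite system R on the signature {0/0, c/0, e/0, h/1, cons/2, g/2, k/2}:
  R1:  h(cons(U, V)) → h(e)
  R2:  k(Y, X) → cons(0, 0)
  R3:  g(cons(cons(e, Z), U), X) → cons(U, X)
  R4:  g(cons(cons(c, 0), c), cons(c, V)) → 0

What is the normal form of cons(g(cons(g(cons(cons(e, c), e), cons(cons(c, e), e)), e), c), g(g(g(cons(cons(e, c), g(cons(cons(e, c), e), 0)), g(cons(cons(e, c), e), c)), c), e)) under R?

1. cons(g(cons(g(cons(cons(e, c), e), cons(cons(c, e), e)), e), c), g(g(g(cons(cons(e, c), g(cons(cons(e, c), e), 0)), g(cons(cons(e, c), e), c)), c), e))  →  cons(g(cons(cons(e, cons(cons(c, e), e)), e), c), g(g(g(cons(cons(e, c), g(cons(cons(e, c), e), 0)), g(cons(cons(e, c), e), c)), c), e))   [R3 at 1.1.1]
2. cons(g(cons(cons(e, cons(cons(c, e), e)), e), c), g(g(g(cons(cons(e, c), g(cons(cons(e, c), e), 0)), g(cons(cons(e, c), e), c)), c), e))  →  cons(cons(e, c), g(g(g(cons(cons(e, c), g(cons(cons(e, c), e), 0)), g(cons(cons(e, c), e), c)), c), e))   [R3 at 1]
3. cons(cons(e, c), g(g(g(cons(cons(e, c), g(cons(cons(e, c), e), 0)), g(cons(cons(e, c), e), c)), c), e))  →  cons(cons(e, c), g(g(cons(g(cons(cons(e, c), e), 0), g(cons(cons(e, c), e), c)), c), e))   [R3 at 2.1.1]
4. cons(cons(e, c), g(g(cons(g(cons(cons(e, c), e), 0), g(cons(cons(e, c), e), c)), c), e))  →  cons(cons(e, c), g(g(cons(cons(e, 0), g(cons(cons(e, c), e), c)), c), e))   [R3 at 2.1.1.1]
5. cons(cons(e, c), g(g(cons(cons(e, 0), g(cons(cons(e, c), e), c)), c), e))  →  cons(cons(e, c), g(cons(g(cons(cons(e, c), e), c), c), e))   [R3 at 2.1]
6. cons(cons(e, c), g(cons(g(cons(cons(e, c), e), c), c), e))  →  cons(cons(e, c), g(cons(cons(e, c), c), e))   [R3 at 2.1.1]
7. cons(cons(e, c), g(cons(cons(e, c), c), e))  →  cons(cons(e, c), cons(c, e))   [R3 at 2]

cons(cons(e, c), cons(c, e))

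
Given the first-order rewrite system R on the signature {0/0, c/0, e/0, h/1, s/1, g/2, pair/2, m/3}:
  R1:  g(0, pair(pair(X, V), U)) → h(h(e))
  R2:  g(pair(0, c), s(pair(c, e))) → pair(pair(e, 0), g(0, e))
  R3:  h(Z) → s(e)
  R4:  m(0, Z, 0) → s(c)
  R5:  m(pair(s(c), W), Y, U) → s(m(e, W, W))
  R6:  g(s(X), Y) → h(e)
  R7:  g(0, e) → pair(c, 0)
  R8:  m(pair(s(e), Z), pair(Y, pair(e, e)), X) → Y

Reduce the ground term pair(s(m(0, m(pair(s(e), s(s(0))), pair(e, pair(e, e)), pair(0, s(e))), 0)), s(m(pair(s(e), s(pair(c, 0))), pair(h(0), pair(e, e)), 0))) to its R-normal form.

1. pair(s(m(0, m(pair(s(e), s(s(0))), pair(e, pair(e, e)), pair(0, s(e))), 0)), s(m(pair(s(e), s(pair(c, 0))), pair(h(0), pair(e, e)), 0)))  →  pair(s(s(c)), s(m(pair(s(e), s(pair(c, 0))), pair(h(0), pair(e, e)), 0)))   [R4 at 1.1]
2. pair(s(s(c)), s(m(pair(s(e), s(pair(c, 0))), pair(h(0), pair(e, e)), 0)))  →  pair(s(s(c)), s(h(0)))   [R8 at 2.1]
3. pair(s(s(c)), s(h(0)))  →  pair(s(s(c)), s(s(e)))   [R3 at 2.1]

pair(s(s(c)), s(s(e)))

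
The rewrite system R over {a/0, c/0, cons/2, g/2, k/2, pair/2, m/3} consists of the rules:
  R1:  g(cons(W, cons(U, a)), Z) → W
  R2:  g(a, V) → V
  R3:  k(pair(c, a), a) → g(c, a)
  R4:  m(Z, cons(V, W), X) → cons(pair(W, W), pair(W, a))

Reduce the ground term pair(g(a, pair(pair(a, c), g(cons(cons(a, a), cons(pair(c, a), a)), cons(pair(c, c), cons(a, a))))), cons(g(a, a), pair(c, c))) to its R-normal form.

pair(pair(pair(a, c), cons(a, a)), cons(a, pair(c, c)))

1. pair(g(a, pair(pair(a, c), g(cons(cons(a, a), cons(pair(c, a), a)), cons(pair(c, c), cons(a, a))))), cons(g(a, a), pair(c, c)))  →  pair(pair(pair(a, c), g(cons(cons(a, a), cons(pair(c, a), a)), cons(pair(c, c), cons(a, a)))), cons(g(a, a), pair(c, c)))   [R2 at 1]
2. pair(pair(pair(a, c), g(cons(cons(a, a), cons(pair(c, a), a)), cons(pair(c, c), cons(a, a)))), cons(g(a, a), pair(c, c)))  →  pair(pair(pair(a, c), cons(a, a)), cons(g(a, a), pair(c, c)))   [R1 at 1.2]
3. pair(pair(pair(a, c), cons(a, a)), cons(g(a, a), pair(c, c)))  →  pair(pair(pair(a, c), cons(a, a)), cons(a, pair(c, c)))   [R2 at 2.1]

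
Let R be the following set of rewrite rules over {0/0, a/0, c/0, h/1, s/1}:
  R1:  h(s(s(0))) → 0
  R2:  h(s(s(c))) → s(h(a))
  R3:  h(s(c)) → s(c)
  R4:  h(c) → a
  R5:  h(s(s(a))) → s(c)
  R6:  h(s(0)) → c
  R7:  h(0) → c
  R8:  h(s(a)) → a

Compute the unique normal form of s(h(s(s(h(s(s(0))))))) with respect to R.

s(0)

1. s(h(s(s(h(s(s(0)))))))  →  s(h(s(s(0))))   [R1 at 1.1.1.1]
2. s(h(s(s(0))))  →  s(0)   [R1 at 1]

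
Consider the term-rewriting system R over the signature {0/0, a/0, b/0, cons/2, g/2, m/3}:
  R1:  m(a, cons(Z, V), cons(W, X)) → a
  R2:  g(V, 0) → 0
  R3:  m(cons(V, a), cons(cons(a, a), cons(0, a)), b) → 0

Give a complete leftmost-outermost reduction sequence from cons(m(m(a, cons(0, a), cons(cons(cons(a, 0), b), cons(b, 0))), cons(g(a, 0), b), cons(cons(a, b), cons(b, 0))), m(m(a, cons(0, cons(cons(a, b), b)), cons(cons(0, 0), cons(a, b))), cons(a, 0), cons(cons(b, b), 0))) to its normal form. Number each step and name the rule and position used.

1. cons(m(m(a, cons(0, a), cons(cons(cons(a, 0), b), cons(b, 0))), cons(g(a, 0), b), cons(cons(a, b), cons(b, 0))), m(m(a, cons(0, cons(cons(a, b), b)), cons(cons(0, 0), cons(a, b))), cons(a, 0), cons(cons(b, b), 0)))  →  cons(m(a, cons(g(a, 0), b), cons(cons(a, b), cons(b, 0))), m(m(a, cons(0, cons(cons(a, b), b)), cons(cons(0, 0), cons(a, b))), cons(a, 0), cons(cons(b, b), 0)))   [R1 at 1.1]
2. cons(m(a, cons(g(a, 0), b), cons(cons(a, b), cons(b, 0))), m(m(a, cons(0, cons(cons(a, b), b)), cons(cons(0, 0), cons(a, b))), cons(a, 0), cons(cons(b, b), 0)))  →  cons(a, m(m(a, cons(0, cons(cons(a, b), b)), cons(cons(0, 0), cons(a, b))), cons(a, 0), cons(cons(b, b), 0)))   [R1 at 1]
3. cons(a, m(m(a, cons(0, cons(cons(a, b), b)), cons(cons(0, 0), cons(a, b))), cons(a, 0), cons(cons(b, b), 0)))  →  cons(a, m(a, cons(a, 0), cons(cons(b, b), 0)))   [R1 at 2.1]
4. cons(a, m(a, cons(a, 0), cons(cons(b, b), 0)))  →  cons(a, a)   [R1 at 2]

cons(a, a)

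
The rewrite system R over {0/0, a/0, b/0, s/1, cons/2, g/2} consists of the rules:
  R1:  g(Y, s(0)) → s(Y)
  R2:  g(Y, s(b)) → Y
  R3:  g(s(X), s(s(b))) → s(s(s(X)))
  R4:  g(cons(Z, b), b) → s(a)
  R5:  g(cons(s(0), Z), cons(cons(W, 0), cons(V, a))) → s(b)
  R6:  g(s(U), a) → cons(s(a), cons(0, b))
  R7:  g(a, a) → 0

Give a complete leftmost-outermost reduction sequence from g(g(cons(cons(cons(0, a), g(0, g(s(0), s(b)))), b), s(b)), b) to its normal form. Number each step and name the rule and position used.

s(a)

1. g(g(cons(cons(cons(0, a), g(0, g(s(0), s(b)))), b), s(b)), b)  →  g(cons(cons(cons(0, a), g(0, g(s(0), s(b)))), b), b)   [R2 at 1]
2. g(cons(cons(cons(0, a), g(0, g(s(0), s(b)))), b), b)  →  s(a)   [R4 at ε]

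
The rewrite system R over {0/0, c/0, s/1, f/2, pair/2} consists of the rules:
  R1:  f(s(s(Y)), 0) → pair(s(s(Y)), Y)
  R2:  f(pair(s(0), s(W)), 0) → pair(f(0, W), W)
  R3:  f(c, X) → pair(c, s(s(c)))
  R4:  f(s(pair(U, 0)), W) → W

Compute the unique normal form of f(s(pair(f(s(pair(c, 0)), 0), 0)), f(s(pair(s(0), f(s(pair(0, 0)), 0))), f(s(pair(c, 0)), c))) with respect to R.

c

1. f(s(pair(f(s(pair(c, 0)), 0), 0)), f(s(pair(s(0), f(s(pair(0, 0)), 0))), f(s(pair(c, 0)), c)))  →  f(s(pair(s(0), f(s(pair(0, 0)), 0))), f(s(pair(c, 0)), c))   [R4 at ε]
2. f(s(pair(s(0), f(s(pair(0, 0)), 0))), f(s(pair(c, 0)), c))  →  f(s(pair(s(0), 0)), f(s(pair(c, 0)), c))   [R4 at 1.1.2]
3. f(s(pair(s(0), 0)), f(s(pair(c, 0)), c))  →  f(s(pair(c, 0)), c)   [R4 at ε]
4. f(s(pair(c, 0)), c)  →  c   [R4 at ε]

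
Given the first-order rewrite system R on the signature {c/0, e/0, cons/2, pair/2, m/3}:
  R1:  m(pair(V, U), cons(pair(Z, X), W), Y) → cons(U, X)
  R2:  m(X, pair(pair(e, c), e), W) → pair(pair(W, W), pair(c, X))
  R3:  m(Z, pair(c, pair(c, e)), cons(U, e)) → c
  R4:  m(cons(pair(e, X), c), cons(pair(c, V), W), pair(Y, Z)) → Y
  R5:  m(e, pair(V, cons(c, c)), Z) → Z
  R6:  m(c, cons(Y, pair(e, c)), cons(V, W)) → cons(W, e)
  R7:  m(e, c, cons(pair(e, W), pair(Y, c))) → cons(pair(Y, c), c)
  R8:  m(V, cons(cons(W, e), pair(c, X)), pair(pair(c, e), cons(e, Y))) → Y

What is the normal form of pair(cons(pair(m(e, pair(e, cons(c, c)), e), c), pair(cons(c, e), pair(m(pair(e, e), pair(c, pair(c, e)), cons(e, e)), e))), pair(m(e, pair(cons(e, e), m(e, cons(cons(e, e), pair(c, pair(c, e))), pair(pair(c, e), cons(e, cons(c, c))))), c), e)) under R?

pair(cons(pair(e, c), pair(cons(c, e), pair(c, e))), pair(c, e))

1. pair(cons(pair(m(e, pair(e, cons(c, c)), e), c), pair(cons(c, e), pair(m(pair(e, e), pair(c, pair(c, e)), cons(e, e)), e))), pair(m(e, pair(cons(e, e), m(e, cons(cons(e, e), pair(c, pair(c, e))), pair(pair(c, e), cons(e, cons(c, c))))), c), e))  →  pair(cons(pair(e, c), pair(cons(c, e), pair(m(pair(e, e), pair(c, pair(c, e)), cons(e, e)), e))), pair(m(e, pair(cons(e, e), m(e, cons(cons(e, e), pair(c, pair(c, e))), pair(pair(c, e), cons(e, cons(c, c))))), c), e))   [R5 at 1.1.1]
2. pair(cons(pair(e, c), pair(cons(c, e), pair(m(pair(e, e), pair(c, pair(c, e)), cons(e, e)), e))), pair(m(e, pair(cons(e, e), m(e, cons(cons(e, e), pair(c, pair(c, e))), pair(pair(c, e), cons(e, cons(c, c))))), c), e))  →  pair(cons(pair(e, c), pair(cons(c, e), pair(c, e))), pair(m(e, pair(cons(e, e), m(e, cons(cons(e, e), pair(c, pair(c, e))), pair(pair(c, e), cons(e, cons(c, c))))), c), e))   [R3 at 1.2.2.1]
3. pair(cons(pair(e, c), pair(cons(c, e), pair(c, e))), pair(m(e, pair(cons(e, e), m(e, cons(cons(e, e), pair(c, pair(c, e))), pair(pair(c, e), cons(e, cons(c, c))))), c), e))  →  pair(cons(pair(e, c), pair(cons(c, e), pair(c, e))), pair(m(e, pair(cons(e, e), cons(c, c)), c), e))   [R8 at 2.1.2.2]
4. pair(cons(pair(e, c), pair(cons(c, e), pair(c, e))), pair(m(e, pair(cons(e, e), cons(c, c)), c), e))  →  pair(cons(pair(e, c), pair(cons(c, e), pair(c, e))), pair(c, e))   [R5 at 2.1]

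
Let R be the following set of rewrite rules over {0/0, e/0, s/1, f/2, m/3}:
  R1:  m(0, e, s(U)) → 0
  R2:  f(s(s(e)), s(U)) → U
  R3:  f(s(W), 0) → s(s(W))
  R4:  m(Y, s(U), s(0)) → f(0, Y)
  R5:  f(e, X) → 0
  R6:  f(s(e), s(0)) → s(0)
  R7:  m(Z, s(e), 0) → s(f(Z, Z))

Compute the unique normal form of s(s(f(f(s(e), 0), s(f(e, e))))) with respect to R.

1. s(s(f(f(s(e), 0), s(f(e, e)))))  →  s(s(f(s(s(e)), s(f(e, e)))))   [R3 at 1.1.1]
2. s(s(f(s(s(e)), s(f(e, e)))))  →  s(s(f(e, e)))   [R2 at 1.1]
3. s(s(f(e, e)))  →  s(s(0))   [R5 at 1.1]

s(s(0))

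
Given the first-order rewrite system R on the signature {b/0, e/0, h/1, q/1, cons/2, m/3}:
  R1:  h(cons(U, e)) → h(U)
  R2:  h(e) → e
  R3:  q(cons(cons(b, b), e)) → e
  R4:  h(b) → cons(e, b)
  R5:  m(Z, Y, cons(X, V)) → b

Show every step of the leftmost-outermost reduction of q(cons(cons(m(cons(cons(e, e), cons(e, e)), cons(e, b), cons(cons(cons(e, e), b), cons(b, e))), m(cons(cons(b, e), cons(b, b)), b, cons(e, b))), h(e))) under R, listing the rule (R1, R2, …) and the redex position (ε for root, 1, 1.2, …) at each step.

1. q(cons(cons(m(cons(cons(e, e), cons(e, e)), cons(e, b), cons(cons(cons(e, e), b), cons(b, e))), m(cons(cons(b, e), cons(b, b)), b, cons(e, b))), h(e)))  →  q(cons(cons(b, m(cons(cons(b, e), cons(b, b)), b, cons(e, b))), h(e)))   [R5 at 1.1.1]
2. q(cons(cons(b, m(cons(cons(b, e), cons(b, b)), b, cons(e, b))), h(e)))  →  q(cons(cons(b, b), h(e)))   [R5 at 1.1.2]
3. q(cons(cons(b, b), h(e)))  →  q(cons(cons(b, b), e))   [R2 at 1.2]
4. q(cons(cons(b, b), e))  →  e   [R3 at ε]

e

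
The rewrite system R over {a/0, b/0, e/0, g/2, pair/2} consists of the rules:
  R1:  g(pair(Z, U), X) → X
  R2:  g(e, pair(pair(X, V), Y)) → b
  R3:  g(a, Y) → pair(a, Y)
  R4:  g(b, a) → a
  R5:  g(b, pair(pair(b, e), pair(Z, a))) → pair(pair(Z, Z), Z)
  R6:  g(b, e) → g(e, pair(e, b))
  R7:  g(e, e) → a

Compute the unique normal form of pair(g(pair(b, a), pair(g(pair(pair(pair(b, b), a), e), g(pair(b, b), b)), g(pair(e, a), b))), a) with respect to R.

pair(pair(b, b), a)

1. pair(g(pair(b, a), pair(g(pair(pair(pair(b, b), a), e), g(pair(b, b), b)), g(pair(e, a), b))), a)  →  pair(pair(g(pair(pair(pair(b, b), a), e), g(pair(b, b), b)), g(pair(e, a), b)), a)   [R1 at 1]
2. pair(pair(g(pair(pair(pair(b, b), a), e), g(pair(b, b), b)), g(pair(e, a), b)), a)  →  pair(pair(g(pair(b, b), b), g(pair(e, a), b)), a)   [R1 at 1.1]
3. pair(pair(g(pair(b, b), b), g(pair(e, a), b)), a)  →  pair(pair(b, g(pair(e, a), b)), a)   [R1 at 1.1]
4. pair(pair(b, g(pair(e, a), b)), a)  →  pair(pair(b, b), a)   [R1 at 1.2]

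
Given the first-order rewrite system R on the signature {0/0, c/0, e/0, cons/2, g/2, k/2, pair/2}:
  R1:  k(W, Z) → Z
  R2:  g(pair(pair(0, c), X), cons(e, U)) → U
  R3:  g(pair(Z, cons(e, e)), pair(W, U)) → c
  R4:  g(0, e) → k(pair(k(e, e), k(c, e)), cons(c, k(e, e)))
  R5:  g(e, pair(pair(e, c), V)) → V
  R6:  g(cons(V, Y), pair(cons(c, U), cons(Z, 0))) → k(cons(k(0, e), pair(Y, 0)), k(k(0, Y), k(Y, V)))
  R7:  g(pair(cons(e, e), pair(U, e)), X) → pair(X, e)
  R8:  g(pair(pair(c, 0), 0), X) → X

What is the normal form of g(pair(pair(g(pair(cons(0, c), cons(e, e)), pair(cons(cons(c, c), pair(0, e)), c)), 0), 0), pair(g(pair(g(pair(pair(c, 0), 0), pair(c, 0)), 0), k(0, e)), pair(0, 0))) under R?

pair(e, pair(0, 0))

1. g(pair(pair(g(pair(cons(0, c), cons(e, e)), pair(cons(cons(c, c), pair(0, e)), c)), 0), 0), pair(g(pair(g(pair(pair(c, 0), 0), pair(c, 0)), 0), k(0, e)), pair(0, 0)))  →  g(pair(pair(c, 0), 0), pair(g(pair(g(pair(pair(c, 0), 0), pair(c, 0)), 0), k(0, e)), pair(0, 0)))   [R3 at 1.1.1]
2. g(pair(pair(c, 0), 0), pair(g(pair(g(pair(pair(c, 0), 0), pair(c, 0)), 0), k(0, e)), pair(0, 0)))  →  pair(g(pair(g(pair(pair(c, 0), 0), pair(c, 0)), 0), k(0, e)), pair(0, 0))   [R8 at ε]
3. pair(g(pair(g(pair(pair(c, 0), 0), pair(c, 0)), 0), k(0, e)), pair(0, 0))  →  pair(g(pair(pair(c, 0), 0), k(0, e)), pair(0, 0))   [R8 at 1.1.1]
4. pair(g(pair(pair(c, 0), 0), k(0, e)), pair(0, 0))  →  pair(k(0, e), pair(0, 0))   [R8 at 1]
5. pair(k(0, e), pair(0, 0))  →  pair(e, pair(0, 0))   [R1 at 1]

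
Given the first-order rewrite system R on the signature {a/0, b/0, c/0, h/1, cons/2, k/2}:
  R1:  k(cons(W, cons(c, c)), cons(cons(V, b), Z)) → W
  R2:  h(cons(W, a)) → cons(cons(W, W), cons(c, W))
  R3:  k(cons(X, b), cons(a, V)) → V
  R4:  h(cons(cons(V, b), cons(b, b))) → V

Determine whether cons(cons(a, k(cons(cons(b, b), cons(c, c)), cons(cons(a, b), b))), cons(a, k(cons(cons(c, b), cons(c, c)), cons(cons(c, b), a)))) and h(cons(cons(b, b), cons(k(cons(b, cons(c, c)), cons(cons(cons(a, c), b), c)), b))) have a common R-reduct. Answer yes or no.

no — NF(t₁) = cons(cons(a, cons(b, b)), cons(a, cons(c, b))), NF(t₂) = b

Reduce t₁ = cons(cons(a, k(cons(cons(b, b), cons(c, c)), cons(cons(a, b), b))), cons(a, k(cons(cons(c, b), cons(c, c)), cons(cons(c, b), a)))):
1. cons(cons(a, k(cons(cons(b, b), cons(c, c)), cons(cons(a, b), b))), cons(a, k(cons(cons(c, b), cons(c, c)), cons(cons(c, b), a))))  →  cons(cons(a, cons(b, b)), cons(a, k(cons(cons(c, b), cons(c, c)), cons(cons(c, b), a))))   [R1 at 1.2]
2. cons(cons(a, cons(b, b)), cons(a, k(cons(cons(c, b), cons(c, c)), cons(cons(c, b), a))))  →  cons(cons(a, cons(b, b)), cons(a, cons(c, b)))   [R1 at 2.2]

Reduce t₂ = h(cons(cons(b, b), cons(k(cons(b, cons(c, c)), cons(cons(cons(a, c), b), c)), b))):
1. h(cons(cons(b, b), cons(k(cons(b, cons(c, c)), cons(cons(cons(a, c), b), c)), b)))  →  h(cons(cons(b, b), cons(b, b)))   [R1 at 1.2.1]
2. h(cons(cons(b, b), cons(b, b)))  →  b   [R4 at ε]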